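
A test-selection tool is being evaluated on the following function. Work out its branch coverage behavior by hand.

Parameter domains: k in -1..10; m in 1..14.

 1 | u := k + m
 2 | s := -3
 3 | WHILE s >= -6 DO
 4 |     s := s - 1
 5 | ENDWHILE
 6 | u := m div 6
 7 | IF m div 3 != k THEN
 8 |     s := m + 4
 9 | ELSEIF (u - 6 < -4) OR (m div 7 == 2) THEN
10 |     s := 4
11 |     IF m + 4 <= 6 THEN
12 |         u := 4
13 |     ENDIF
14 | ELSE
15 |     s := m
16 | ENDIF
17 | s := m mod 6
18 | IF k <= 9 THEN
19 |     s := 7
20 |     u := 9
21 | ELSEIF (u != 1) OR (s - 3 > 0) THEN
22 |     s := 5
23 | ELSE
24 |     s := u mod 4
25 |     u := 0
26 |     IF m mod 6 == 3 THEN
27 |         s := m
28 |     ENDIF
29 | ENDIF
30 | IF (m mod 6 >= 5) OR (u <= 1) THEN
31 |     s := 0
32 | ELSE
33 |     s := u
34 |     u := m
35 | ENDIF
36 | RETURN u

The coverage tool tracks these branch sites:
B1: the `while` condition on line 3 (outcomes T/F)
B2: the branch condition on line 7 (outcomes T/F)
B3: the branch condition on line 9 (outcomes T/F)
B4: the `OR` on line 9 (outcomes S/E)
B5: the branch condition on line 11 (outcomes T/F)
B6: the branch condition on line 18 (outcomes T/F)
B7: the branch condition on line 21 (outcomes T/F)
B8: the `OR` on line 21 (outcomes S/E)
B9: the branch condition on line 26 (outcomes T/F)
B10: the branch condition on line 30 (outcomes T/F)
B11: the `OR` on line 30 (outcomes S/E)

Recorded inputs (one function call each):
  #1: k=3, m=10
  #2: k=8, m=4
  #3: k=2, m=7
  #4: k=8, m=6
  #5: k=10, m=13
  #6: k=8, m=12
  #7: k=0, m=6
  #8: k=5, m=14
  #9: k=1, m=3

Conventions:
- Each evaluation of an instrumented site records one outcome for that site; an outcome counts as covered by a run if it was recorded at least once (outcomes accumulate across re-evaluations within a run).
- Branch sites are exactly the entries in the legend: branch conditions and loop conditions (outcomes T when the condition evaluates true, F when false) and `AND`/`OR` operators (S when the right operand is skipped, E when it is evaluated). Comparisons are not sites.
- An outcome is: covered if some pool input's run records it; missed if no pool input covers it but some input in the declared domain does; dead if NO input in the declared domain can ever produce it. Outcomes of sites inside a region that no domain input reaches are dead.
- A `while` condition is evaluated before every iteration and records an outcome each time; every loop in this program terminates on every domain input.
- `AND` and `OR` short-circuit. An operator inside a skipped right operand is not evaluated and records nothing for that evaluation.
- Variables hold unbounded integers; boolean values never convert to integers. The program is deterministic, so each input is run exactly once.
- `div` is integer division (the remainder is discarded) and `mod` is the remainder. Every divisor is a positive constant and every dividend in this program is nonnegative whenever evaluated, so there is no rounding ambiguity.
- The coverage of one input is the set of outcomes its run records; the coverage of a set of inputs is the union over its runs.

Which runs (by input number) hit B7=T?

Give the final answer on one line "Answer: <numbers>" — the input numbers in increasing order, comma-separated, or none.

input #1 (k=3, m=10): never hits B7=T
input #2 (k=8, m=4): never hits B7=T
input #3 (k=2, m=7): never hits B7=T
input #4 (k=8, m=6): never hits B7=T
input #5 (k=10, m=13): hits B7=T
input #6 (k=8, m=12): never hits B7=T
input #7 (k=0, m=6): never hits B7=T
input #8 (k=5, m=14): never hits B7=T
input #9 (k=1, m=3): never hits B7=T

Answer: 5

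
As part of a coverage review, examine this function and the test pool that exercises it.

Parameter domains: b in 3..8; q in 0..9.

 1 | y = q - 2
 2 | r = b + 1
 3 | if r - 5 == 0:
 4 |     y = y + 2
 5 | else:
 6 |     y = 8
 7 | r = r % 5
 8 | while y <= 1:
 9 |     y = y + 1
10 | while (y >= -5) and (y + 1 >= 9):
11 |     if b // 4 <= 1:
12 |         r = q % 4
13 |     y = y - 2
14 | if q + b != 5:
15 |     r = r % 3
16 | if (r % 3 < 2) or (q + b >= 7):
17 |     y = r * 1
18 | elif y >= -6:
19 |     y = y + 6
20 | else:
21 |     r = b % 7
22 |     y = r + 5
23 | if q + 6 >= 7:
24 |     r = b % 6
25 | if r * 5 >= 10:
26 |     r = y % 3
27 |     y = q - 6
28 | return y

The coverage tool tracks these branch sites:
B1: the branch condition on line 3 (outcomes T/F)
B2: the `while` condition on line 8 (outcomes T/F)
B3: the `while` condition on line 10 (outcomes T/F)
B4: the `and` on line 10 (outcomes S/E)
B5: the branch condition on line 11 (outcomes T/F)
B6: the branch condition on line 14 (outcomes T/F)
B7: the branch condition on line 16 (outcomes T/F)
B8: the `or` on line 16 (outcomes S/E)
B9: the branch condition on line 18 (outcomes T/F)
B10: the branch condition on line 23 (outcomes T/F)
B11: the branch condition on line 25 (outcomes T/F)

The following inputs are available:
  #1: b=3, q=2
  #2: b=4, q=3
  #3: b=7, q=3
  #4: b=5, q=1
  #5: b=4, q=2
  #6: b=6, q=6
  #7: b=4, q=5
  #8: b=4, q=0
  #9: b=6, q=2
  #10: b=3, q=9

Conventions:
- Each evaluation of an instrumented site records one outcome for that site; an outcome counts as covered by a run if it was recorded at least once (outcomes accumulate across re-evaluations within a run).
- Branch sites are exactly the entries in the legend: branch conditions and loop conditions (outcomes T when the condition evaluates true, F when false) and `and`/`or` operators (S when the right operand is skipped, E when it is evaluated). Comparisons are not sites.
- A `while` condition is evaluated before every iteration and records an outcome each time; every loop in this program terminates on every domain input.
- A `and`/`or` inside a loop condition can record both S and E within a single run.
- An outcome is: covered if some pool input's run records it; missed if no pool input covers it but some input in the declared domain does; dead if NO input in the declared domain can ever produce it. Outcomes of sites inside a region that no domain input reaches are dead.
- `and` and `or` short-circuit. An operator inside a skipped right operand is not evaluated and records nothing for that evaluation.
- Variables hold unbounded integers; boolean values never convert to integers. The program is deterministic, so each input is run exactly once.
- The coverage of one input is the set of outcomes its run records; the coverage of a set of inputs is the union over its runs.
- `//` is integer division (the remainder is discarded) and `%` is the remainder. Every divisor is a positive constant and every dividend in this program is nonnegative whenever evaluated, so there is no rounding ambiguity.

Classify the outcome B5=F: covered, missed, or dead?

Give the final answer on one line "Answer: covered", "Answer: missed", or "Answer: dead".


no pool input records B5=F
but domain input (b=8, q=0) does record it -> reachable, so missed
Answer: missed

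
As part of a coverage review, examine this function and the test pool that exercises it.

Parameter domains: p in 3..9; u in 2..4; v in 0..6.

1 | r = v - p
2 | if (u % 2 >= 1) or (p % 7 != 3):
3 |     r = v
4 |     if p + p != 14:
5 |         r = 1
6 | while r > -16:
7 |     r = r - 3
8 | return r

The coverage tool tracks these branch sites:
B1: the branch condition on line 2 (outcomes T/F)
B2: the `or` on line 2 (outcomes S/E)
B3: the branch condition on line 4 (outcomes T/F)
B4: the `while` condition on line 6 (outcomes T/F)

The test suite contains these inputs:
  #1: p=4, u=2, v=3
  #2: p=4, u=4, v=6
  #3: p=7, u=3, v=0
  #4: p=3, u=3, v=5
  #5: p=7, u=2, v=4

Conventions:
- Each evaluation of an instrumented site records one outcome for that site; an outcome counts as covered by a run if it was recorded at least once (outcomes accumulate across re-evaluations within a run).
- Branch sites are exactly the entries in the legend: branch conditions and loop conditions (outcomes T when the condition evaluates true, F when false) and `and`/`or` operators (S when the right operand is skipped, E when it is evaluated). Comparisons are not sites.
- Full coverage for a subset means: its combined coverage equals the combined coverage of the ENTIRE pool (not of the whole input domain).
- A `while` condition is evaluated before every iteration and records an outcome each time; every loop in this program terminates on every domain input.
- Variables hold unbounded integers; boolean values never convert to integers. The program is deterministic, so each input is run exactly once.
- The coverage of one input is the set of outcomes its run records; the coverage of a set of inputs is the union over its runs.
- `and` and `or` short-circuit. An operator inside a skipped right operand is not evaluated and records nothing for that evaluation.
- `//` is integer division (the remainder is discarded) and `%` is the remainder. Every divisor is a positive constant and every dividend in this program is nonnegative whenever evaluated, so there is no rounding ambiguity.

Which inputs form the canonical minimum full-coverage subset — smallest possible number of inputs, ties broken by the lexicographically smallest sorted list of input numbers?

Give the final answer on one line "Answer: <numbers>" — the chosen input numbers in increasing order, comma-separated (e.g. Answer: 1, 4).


run #1 (p=4, u=2, v=3) runs B2->E, B1->T, B3->T, B4->T, B4->T, B4->T, B4->T, B4->T, B4->T, B4->F; records B1=T, B2=E, B3=T, B4=T, B4=F
run #2 (p=4, u=4, v=6) runs B2->E, B1->T, B3->T, B4->T, B4->T, B4->T, B4->T, B4->T, B4->T, B4->F; records B1=T, B2=E, B3=T, B4=T, B4=F
run #3 (p=7, u=3, v=0) runs B2->S, B1->T, B3->F, B4->T, B4->T, B4->T, B4->T, B4->T, B4->T, B4->F; records B1=T, B2=S, B3=F, B4=T, B4=F
run #4 (p=3, u=3, v=5) runs B2->S, B1->T, B3->T, B4->T, B4->T, B4->T, B4->T, B4->T, B4->T, B4->F; records B1=T, B2=S, B3=T, B4=T, B4=F
run #5 (p=7, u=2, v=4) runs B2->E, B1->T, B3->F, B4->T, B4->T, B4->T, B4->T, B4->T, B4->T, B4->T, B4->F; records B1=T, B2=E, B3=F, B4=T, B4=F
union over all inputs: B1=T, B2=S, B2=E, B3=T, B3=F, B4=T, B4=F (7 outcomes)
no size-1 subset reaches all 7 outcomes (best union: 5/7)
at size 2, {1, 3} reaches all 7 outcomes; every lexicographically earlier size-2 subset fails
Answer: 1, 3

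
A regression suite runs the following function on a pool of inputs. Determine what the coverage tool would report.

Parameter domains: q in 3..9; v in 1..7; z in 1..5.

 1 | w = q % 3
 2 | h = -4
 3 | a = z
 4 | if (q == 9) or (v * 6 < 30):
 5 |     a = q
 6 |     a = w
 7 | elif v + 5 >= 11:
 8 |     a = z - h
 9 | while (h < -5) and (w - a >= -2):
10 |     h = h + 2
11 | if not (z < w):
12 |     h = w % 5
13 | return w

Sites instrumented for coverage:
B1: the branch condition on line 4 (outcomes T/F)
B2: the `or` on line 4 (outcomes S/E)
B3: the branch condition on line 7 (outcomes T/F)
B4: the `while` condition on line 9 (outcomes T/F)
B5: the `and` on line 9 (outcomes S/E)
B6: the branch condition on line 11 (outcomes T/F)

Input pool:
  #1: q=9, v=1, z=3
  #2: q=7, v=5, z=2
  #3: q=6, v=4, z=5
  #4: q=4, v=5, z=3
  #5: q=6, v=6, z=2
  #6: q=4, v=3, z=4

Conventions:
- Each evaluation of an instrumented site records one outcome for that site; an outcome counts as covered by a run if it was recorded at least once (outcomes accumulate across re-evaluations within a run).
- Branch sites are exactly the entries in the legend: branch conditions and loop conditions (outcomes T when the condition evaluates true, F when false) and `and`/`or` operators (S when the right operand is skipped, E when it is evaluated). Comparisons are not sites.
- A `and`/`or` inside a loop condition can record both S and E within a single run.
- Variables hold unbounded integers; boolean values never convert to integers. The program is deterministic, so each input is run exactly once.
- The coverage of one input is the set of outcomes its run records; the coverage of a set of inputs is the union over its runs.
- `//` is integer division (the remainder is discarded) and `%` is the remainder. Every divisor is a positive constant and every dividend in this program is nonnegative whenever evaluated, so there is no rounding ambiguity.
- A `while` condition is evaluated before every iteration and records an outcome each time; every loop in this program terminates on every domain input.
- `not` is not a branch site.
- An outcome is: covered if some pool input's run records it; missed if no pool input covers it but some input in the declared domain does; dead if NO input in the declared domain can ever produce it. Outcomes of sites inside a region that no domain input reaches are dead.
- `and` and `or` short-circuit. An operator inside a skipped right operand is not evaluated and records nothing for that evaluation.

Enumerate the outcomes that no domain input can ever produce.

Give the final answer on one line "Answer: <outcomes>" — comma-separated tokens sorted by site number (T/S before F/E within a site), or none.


exhaustive pass over the 245-input domain:
  B4=T: never recorded by any domain input -> dead
  B5=E: never recorded by any domain input -> dead
  reachable outcomes have witnesses, e.g. B1=T (e.g. q=3, v=1, z=1), B1=F (e.g. q=3, v=5, z=1), B2=S (e.g. q=9, v=1, z=1), B2=E (e.g. q=3, v=1, z=1)
Answer: B4=T, B5=E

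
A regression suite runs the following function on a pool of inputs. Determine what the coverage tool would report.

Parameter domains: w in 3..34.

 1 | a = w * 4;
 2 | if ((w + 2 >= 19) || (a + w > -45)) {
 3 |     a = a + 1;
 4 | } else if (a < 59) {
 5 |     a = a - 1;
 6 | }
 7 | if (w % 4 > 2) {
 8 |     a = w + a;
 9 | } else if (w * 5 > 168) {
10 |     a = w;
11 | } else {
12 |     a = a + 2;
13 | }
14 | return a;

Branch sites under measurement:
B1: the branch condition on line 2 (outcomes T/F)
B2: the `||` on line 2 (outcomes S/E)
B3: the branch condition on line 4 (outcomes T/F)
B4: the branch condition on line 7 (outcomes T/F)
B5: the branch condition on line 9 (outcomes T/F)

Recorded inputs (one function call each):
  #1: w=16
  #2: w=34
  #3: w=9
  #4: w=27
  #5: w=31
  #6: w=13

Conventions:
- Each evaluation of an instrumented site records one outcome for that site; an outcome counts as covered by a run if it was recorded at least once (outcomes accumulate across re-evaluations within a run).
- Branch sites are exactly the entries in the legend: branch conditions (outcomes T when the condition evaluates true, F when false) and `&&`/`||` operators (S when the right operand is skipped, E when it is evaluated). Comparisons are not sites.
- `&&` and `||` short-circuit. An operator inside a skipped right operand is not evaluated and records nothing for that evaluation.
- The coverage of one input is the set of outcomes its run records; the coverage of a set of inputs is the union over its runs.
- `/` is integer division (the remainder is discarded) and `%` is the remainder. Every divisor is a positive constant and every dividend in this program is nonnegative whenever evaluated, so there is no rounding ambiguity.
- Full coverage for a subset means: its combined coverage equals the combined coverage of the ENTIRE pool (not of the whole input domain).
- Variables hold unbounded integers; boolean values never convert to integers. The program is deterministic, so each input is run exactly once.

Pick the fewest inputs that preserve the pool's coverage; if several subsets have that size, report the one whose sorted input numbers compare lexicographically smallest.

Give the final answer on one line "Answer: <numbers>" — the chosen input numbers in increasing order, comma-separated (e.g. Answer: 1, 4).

run #1 (w=16) records B1=T, B2=E, B4=F, B5=F
run #2 (w=34) records B1=T, B2=S, B4=F, B5=T
run #3 (w=9) records B1=T, B2=E, B4=F, B5=F
run #4 (w=27) records B1=T, B2=S, B4=T
run #5 (w=31) records B1=T, B2=S, B4=T
run #6 (w=13) records B1=T, B2=E, B4=F, B5=F
pool-wide coverage (7 outcomes): B1=T, B2=S, B2=E, B4=T, B4=F, B5=T, B5=F
size 1 is not enough: best union over all size-1 subsets is 4/7
size 2 is not enough: best union over all size-2 subsets is 6/7
size 3: inputs {1, 2, 4} cover all 7 outcomes, and no lexicographically smaller subset of this size does

Answer: 1, 2, 4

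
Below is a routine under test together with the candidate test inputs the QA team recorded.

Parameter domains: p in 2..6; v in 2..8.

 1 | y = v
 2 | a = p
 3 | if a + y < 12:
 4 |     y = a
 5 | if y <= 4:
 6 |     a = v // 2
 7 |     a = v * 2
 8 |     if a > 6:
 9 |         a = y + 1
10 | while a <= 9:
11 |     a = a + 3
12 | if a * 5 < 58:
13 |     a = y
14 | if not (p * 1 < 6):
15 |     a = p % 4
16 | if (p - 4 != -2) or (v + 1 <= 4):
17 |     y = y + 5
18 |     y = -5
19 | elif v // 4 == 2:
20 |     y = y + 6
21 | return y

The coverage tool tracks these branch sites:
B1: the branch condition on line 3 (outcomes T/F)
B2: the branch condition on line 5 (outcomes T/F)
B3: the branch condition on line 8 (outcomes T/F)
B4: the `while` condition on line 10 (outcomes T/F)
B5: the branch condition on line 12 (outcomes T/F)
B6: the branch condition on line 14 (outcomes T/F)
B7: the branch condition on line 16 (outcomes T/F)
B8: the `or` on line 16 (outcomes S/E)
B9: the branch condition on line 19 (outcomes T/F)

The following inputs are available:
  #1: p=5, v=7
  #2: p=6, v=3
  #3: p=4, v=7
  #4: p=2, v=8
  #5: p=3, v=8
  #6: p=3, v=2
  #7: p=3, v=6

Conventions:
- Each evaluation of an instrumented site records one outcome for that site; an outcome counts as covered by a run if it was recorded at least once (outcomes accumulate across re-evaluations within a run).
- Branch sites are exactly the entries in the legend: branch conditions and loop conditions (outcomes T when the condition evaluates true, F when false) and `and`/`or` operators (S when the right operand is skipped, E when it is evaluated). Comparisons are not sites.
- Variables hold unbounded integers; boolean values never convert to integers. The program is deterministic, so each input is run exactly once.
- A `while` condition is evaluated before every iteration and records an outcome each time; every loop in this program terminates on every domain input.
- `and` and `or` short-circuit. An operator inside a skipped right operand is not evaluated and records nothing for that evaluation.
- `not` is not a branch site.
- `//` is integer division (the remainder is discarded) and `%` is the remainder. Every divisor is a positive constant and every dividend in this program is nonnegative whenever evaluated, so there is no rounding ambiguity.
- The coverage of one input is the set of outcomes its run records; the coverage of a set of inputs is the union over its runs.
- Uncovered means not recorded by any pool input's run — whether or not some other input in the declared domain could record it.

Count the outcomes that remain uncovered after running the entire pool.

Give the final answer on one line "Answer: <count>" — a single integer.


test 1 (p=5, v=7) fires B1->F, B2->F, B4->T, B4->T, B4->F, B5->T, B6->F, B8->S, B7->T; hits B1=F, B2=F, B4=T, B4=F, B5=T, B6=F, B7=T, B8=S
test 2 (p=6, v=3) fires B1->T, B2->F, B4->T, B4->T, B4->F, B5->F, B6->T, B8->S, B7->T; hits B1=T, B2=F, B4=T, B4=F, B5=F, B6=T, B7=T, B8=S
test 3 (p=4, v=7) fires B1->T, B2->T, B3->T, B4->T, B4->T, B4->F, B5->T, B6->F, B8->S, B7->T; hits B1=T, B2=T, B3=T, B4=T, B4=F, B5=T, B6=F, B7=T, B8=S
test 4 (p=2, v=8) fires B1->T, B2->T, B3->T, B4->T, B4->T, B4->T, B4->F, B5->F, B6->F, B8->E, B7->F, B9->T; hits B1=T, B2=T, B3=T, B4=T, B4=F, B5=F, B6=F, B7=F, B8=E, B9=T
test 5 (p=3, v=8) fires B1->T, B2->T, B3->T, B4->T, B4->T, B4->F, B5->T, B6->F, B8->S, B7->T; hits B1=T, B2=T, B3=T, B4=T, B4=F, B5=T, B6=F, B7=T, B8=S
test 6 (p=3, v=2) fires B1->T, B2->T, B3->F, B4->T, B4->T, B4->F, B5->T, B6->F, B8->S, B7->T; hits B1=T, B2=T, B3=F, B4=T, B4=F, B5=T, B6=F, B7=T, B8=S
test 7 (p=3, v=6) fires B1->T, B2->T, B3->T, B4->T, B4->T, B4->F, B5->T, B6->F, B8->S, B7->T; hits B1=T, B2=T, B3=T, B4=T, B4=F, B5=T, B6=F, B7=T, B8=S
union over the pool: B1=T, B1=F, B2=T, B2=F, B3=T, B3=F, B4=T, B4=F, B5=T, B5=F, B6=T, B6=F, B7=T, B7=F, B8=S, B8=E, B9=T
uncovered (1 of 18): B9=F
Answer: 1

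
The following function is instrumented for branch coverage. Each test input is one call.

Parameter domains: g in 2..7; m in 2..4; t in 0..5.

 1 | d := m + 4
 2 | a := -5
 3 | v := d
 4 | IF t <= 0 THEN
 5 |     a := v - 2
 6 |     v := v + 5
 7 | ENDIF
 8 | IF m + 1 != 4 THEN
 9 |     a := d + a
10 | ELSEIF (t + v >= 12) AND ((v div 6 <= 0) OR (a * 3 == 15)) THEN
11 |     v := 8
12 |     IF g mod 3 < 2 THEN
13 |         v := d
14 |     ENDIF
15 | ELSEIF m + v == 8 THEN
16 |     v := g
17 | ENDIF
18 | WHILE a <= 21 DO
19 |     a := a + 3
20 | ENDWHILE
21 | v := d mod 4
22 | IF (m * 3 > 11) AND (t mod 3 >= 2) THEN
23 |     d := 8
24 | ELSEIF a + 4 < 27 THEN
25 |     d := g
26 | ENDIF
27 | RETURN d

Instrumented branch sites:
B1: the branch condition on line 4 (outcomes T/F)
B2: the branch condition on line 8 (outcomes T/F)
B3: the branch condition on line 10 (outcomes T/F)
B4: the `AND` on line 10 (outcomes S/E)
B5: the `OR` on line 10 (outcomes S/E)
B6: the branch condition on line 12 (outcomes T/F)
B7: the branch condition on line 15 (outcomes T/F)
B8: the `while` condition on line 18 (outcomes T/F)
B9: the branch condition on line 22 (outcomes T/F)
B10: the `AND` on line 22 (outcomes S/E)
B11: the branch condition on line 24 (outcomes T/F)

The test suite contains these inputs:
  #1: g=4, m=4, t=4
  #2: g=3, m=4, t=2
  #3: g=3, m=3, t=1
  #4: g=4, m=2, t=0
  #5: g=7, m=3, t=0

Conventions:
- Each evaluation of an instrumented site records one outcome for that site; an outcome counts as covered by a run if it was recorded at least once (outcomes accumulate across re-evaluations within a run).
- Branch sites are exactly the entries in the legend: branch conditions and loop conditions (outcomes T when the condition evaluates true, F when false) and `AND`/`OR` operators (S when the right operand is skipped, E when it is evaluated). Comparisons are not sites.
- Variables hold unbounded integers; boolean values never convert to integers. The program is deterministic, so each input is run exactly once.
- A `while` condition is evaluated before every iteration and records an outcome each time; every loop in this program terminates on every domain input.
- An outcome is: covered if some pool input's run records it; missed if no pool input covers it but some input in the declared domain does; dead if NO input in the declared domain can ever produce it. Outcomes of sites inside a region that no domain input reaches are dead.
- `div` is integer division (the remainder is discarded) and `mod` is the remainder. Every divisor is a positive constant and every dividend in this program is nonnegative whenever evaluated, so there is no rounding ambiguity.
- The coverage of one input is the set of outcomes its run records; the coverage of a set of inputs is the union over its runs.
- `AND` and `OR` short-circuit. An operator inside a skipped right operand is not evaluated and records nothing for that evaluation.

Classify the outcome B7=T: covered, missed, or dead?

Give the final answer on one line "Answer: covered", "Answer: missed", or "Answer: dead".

no pool input records B7=T
checking all 108 inputs in the declared domain: B7=T is never recorded -> dead

Answer: dead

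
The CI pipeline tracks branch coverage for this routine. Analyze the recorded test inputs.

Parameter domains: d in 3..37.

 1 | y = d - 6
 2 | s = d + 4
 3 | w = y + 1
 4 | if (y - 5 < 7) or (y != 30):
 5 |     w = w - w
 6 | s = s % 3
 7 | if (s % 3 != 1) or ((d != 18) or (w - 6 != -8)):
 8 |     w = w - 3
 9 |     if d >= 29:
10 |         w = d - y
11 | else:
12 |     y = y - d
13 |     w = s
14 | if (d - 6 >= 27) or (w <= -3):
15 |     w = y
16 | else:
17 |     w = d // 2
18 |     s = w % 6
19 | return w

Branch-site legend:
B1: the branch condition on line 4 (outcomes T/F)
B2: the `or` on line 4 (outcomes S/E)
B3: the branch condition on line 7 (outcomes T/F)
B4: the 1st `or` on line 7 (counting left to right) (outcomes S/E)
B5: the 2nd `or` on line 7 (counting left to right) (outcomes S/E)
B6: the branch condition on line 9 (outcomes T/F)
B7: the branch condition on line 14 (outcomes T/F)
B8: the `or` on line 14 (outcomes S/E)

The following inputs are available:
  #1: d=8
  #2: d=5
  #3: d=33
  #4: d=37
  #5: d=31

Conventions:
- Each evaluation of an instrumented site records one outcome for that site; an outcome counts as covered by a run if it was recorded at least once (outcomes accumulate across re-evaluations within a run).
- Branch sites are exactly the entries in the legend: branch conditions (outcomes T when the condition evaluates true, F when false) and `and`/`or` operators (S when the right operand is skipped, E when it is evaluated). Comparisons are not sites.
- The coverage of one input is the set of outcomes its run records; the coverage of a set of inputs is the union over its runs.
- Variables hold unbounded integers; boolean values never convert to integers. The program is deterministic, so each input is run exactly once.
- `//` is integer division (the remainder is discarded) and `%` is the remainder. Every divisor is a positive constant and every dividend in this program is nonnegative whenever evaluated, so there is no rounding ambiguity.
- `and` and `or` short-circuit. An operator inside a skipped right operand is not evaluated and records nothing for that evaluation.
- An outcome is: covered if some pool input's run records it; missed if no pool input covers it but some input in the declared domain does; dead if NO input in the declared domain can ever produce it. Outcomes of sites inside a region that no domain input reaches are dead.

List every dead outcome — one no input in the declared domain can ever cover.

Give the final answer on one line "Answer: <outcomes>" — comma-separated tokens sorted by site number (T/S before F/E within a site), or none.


exhaustive pass over the 35-input domain:
  B3=F: zero occurrences over every domain input -> dead
  reachable outcomes have witnesses, e.g. B1=T (e.g. d=3), B1=F (e.g. d=36), B2=S (e.g. d=3), B2=E (e.g. d=18)
Answer: B3=F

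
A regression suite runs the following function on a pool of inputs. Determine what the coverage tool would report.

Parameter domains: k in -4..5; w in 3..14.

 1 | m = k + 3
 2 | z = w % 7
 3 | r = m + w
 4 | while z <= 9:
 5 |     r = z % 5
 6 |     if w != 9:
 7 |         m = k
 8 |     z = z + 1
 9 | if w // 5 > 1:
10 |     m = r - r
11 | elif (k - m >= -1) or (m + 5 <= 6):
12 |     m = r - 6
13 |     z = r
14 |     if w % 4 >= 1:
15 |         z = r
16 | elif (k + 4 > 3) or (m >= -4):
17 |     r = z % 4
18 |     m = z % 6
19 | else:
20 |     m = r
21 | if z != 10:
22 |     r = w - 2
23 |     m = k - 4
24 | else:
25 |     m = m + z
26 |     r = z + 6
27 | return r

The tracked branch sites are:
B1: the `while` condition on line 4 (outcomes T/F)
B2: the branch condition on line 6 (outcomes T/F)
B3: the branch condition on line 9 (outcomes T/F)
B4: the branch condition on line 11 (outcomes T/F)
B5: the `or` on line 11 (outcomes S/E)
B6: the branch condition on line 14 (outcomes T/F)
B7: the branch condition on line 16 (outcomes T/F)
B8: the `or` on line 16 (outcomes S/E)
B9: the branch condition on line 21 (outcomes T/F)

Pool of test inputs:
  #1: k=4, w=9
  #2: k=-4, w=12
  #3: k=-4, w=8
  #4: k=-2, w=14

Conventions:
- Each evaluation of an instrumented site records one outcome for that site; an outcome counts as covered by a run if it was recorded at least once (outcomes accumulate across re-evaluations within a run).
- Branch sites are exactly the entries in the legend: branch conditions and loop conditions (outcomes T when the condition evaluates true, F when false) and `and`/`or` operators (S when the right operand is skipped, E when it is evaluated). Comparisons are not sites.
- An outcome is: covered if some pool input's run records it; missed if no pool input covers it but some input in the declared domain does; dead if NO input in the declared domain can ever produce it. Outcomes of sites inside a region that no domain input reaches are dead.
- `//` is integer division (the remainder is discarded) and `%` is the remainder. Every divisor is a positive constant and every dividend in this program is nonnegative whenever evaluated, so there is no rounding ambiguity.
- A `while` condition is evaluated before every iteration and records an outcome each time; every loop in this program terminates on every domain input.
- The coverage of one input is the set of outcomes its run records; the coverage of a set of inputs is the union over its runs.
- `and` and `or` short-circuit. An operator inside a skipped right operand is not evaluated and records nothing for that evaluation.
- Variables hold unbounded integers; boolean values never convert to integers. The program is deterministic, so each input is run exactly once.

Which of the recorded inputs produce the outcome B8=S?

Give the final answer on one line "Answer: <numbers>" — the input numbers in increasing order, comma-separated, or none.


input #1 (k=4, w=9): records B8=S
input #2 (k=-4, w=12): does not record B8=S
input #3 (k=-4, w=8): does not record B8=S
input #4 (k=-2, w=14): does not record B8=S
Answer: 1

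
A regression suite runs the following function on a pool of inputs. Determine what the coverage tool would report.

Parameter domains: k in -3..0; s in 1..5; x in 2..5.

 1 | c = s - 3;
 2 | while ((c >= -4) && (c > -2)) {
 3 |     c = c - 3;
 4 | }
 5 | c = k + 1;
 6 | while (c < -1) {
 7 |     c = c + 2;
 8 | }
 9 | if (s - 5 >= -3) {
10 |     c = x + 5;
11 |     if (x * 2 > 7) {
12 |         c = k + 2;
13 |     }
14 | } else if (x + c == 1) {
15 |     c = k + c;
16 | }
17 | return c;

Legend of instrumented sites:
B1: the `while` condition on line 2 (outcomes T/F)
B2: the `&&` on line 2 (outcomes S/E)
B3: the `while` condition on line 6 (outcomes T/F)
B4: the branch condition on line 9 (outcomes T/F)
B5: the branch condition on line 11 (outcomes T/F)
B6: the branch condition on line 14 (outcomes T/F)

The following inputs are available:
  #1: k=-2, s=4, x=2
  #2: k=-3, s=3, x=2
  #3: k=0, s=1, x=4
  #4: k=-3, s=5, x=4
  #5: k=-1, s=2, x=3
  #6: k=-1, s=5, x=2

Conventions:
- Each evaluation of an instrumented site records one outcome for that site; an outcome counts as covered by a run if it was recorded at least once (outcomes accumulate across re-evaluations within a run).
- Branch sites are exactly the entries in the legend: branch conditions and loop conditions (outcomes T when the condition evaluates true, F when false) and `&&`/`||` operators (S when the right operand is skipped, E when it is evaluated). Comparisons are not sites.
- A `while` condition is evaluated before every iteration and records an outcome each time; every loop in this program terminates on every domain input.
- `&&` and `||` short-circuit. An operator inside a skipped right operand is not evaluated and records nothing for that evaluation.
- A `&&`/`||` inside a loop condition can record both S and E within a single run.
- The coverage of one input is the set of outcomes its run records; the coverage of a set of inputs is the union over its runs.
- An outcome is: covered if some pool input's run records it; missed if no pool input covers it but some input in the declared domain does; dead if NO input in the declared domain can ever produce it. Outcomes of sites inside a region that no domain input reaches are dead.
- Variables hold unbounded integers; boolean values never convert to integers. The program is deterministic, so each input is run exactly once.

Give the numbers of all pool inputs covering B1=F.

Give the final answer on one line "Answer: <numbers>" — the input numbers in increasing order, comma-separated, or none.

input #1 (k=-2, s=4, x=2): covers B1=F
input #2 (k=-3, s=3, x=2): covers B1=F
input #3 (k=0, s=1, x=4): covers B1=F
input #4 (k=-3, s=5, x=4): covers B1=F
input #5 (k=-1, s=2, x=3): covers B1=F
input #6 (k=-1, s=5, x=2): covers B1=F

Answer: 1, 2, 3, 4, 5, 6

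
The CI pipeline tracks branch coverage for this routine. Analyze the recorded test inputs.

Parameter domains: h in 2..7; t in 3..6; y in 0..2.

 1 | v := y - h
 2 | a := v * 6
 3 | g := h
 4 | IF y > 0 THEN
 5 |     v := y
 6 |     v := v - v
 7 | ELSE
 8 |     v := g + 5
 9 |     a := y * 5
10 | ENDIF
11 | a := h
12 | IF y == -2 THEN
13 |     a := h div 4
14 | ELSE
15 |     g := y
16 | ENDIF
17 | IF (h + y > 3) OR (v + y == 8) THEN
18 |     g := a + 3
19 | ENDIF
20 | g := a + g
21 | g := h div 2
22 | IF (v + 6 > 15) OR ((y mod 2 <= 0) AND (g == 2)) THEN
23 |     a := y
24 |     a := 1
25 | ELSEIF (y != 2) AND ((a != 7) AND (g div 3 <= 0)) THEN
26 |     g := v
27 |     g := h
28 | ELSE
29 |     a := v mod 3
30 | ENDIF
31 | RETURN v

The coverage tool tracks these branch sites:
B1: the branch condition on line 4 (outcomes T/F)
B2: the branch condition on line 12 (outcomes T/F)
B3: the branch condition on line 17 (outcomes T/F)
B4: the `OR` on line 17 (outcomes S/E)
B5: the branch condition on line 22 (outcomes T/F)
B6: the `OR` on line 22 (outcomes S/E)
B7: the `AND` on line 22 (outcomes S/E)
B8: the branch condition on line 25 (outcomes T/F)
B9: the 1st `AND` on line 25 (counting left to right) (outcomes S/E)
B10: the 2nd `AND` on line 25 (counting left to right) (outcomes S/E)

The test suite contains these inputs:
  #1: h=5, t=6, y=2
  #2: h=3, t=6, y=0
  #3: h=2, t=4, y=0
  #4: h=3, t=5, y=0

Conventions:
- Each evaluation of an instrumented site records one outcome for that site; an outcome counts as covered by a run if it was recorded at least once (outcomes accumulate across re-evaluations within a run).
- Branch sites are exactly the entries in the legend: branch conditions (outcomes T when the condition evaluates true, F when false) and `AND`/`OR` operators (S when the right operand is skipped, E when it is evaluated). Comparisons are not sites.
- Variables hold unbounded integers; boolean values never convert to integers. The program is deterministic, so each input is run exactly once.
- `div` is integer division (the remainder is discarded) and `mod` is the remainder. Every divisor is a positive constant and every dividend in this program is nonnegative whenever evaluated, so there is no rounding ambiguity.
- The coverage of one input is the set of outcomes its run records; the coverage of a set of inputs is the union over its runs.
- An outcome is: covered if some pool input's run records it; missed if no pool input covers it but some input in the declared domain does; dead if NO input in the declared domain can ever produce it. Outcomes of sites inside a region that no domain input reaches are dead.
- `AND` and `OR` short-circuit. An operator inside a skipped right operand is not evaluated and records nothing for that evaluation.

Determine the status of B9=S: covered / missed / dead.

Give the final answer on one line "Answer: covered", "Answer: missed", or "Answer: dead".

no pool input records B9=S
but domain input (h=2, t=3, y=2) does record it -> reachable, so missed

Answer: missed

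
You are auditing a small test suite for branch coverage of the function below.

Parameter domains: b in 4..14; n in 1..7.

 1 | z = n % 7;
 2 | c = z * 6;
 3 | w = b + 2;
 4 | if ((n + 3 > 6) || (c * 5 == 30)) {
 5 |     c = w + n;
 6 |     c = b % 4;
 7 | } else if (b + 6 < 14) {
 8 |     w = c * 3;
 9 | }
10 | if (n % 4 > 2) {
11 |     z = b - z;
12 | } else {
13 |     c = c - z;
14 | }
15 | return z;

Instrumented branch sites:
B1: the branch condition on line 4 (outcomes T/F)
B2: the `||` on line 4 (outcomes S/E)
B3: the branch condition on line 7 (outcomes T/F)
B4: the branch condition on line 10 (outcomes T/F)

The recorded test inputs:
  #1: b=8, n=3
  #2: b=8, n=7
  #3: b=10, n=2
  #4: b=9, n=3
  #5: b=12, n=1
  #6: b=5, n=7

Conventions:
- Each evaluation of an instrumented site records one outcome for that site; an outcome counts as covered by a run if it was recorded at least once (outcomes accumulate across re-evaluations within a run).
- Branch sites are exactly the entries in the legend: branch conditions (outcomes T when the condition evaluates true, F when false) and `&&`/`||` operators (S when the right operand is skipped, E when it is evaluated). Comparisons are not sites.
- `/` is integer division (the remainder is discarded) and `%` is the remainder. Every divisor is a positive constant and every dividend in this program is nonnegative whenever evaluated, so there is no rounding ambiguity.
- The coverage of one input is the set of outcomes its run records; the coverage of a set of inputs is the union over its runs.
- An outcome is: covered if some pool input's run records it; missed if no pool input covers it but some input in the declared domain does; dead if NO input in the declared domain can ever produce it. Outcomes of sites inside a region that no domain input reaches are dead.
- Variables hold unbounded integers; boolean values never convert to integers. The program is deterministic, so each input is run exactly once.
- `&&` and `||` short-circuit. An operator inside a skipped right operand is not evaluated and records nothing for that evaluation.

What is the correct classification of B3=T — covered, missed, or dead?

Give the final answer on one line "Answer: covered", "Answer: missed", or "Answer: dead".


no pool input records B3=T
but domain input (b=4, n=2) does record it -> reachable, so missed
Answer: missed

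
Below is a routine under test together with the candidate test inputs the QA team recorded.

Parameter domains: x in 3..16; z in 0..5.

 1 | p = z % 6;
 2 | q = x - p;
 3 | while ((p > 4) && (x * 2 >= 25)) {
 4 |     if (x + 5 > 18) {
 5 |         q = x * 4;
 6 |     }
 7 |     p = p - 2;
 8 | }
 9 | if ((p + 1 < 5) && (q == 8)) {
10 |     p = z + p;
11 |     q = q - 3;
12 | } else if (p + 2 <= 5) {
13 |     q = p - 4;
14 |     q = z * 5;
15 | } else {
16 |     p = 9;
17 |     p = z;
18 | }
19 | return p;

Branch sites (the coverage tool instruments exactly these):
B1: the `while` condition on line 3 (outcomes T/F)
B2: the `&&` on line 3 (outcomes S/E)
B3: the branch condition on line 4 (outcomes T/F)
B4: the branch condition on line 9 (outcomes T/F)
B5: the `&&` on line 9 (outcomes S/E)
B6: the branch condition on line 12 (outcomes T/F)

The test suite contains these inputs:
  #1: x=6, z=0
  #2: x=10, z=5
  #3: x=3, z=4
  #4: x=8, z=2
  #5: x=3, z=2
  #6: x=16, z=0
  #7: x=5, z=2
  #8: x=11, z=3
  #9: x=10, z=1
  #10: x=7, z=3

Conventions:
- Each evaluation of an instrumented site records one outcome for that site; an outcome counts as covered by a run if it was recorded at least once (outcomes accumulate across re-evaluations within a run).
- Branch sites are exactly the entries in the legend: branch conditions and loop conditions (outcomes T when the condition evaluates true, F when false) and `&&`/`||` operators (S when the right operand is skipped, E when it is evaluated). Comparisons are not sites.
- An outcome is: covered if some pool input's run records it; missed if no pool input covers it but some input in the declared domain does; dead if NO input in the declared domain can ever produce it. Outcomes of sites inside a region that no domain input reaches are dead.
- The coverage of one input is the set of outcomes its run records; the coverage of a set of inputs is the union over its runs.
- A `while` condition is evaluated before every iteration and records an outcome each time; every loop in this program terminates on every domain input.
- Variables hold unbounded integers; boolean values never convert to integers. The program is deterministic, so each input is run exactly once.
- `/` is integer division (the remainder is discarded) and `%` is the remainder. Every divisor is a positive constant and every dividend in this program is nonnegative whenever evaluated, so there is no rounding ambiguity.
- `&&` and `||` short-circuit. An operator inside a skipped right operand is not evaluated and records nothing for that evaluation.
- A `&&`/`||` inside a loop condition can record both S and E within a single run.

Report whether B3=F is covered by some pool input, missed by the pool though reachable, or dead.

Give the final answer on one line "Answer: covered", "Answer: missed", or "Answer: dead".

no pool input records B3=F
but domain input (x=13, z=5) does record it -> reachable, so missed

Answer: missed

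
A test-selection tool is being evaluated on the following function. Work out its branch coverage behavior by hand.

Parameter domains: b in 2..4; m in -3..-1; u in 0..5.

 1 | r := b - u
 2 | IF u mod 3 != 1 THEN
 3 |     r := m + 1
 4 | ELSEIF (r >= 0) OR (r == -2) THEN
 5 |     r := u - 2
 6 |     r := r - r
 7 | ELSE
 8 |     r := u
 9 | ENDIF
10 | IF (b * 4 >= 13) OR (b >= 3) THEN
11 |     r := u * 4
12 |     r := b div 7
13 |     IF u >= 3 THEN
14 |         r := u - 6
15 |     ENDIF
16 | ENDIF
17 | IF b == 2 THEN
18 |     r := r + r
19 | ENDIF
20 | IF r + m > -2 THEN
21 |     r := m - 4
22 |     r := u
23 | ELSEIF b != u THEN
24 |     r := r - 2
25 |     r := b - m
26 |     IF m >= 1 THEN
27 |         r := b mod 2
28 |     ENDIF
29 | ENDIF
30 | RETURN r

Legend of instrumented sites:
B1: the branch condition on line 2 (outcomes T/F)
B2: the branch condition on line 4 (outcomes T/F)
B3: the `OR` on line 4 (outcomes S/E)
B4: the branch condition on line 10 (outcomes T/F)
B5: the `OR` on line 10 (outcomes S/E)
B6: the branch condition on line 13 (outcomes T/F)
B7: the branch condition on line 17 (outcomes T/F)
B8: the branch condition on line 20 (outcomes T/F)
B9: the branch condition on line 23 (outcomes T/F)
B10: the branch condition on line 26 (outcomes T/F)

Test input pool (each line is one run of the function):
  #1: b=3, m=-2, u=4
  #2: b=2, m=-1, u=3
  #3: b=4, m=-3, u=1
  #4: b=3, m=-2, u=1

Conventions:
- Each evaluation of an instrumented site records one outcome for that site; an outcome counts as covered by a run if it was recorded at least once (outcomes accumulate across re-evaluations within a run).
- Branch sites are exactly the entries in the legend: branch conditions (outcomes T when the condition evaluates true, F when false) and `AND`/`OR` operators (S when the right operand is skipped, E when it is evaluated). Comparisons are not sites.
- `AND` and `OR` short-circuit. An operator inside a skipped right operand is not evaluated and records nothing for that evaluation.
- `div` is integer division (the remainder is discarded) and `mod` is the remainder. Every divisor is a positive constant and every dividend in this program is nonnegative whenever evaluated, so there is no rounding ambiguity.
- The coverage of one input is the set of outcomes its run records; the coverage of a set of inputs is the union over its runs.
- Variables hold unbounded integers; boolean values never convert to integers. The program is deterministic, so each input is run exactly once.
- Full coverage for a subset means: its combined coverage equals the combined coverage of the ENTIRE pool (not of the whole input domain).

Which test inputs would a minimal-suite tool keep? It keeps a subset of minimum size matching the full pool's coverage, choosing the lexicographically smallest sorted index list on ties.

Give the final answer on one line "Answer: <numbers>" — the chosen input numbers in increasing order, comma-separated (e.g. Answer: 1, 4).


run #1 (b=3, m=-2, u=4) records B1=F, B2=F, B3=E, B4=T, B5=E, B6=T, B7=F, B8=F, B9=T, B10=F
run #2 (b=2, m=-1, u=3) records B1=T, B4=F, B5=E, B7=T, B8=T
run #3 (b=4, m=-3, u=1) records B1=F, B2=T, B3=S, B4=T, B5=S, B6=F, B7=F, B8=F, B9=T, B10=F
run #4 (b=3, m=-2, u=1) records B1=F, B2=T, B3=S, B4=T, B5=E, B6=F, B7=F, B8=F, B9=T, B10=F
together the pool reaches 18 outcomes: B1=T, B1=F, B2=T, B2=F, B3=S, B3=E, B4=T, B4=F, B5=S, B5=E, B6=T, B6=F, B7=T, B7=F, B8=T, B8=F, B9=T, B10=F
every size-1 subset falls short of the 18 outcomes (best: 10/18)
every size-2 subset falls short of the 18 outcomes (best: 15/18)
inputs {1, 2, 3} (size 3) cover everything; no size-3 subset with a lexicographically smaller index list covers all 18
Answer: 1, 2, 3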